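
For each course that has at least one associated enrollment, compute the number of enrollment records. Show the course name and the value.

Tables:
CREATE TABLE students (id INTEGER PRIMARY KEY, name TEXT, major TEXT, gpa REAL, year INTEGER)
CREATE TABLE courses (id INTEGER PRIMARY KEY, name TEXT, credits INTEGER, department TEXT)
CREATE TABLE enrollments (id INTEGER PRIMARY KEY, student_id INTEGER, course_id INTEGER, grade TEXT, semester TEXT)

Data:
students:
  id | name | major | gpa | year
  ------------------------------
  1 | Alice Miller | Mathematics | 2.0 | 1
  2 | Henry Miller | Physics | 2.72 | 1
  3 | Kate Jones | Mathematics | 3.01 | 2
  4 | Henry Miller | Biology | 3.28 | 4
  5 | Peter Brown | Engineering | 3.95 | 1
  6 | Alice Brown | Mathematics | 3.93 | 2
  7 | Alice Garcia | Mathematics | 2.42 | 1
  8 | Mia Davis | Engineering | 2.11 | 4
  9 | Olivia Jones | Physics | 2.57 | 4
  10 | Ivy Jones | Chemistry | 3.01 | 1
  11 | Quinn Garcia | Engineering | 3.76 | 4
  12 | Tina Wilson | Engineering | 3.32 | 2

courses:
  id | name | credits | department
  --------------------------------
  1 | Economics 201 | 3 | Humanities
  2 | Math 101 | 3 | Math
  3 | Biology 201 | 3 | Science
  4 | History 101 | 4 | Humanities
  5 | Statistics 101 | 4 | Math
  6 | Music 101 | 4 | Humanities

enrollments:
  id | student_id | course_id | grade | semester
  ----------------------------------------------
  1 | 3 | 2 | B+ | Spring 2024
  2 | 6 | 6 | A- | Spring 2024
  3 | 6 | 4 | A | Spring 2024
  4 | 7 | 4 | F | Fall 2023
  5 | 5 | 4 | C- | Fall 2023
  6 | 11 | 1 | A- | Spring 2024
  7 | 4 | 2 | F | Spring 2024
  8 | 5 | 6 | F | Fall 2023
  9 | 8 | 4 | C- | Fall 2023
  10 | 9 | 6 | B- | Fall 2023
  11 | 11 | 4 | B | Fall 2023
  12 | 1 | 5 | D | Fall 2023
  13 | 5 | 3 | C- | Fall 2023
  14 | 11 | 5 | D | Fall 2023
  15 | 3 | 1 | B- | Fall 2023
SELECT p.name, COUNT(*) AS n FROM enrollments c JOIN courses p ON c.course_id = p.id GROUP BY p.id, p.name

Execution result:
name | n
Economics 201 | 2
Math 101 | 2
Biology 201 | 1
History 101 | 5
Statistics 101 | 2
Music 101 | 3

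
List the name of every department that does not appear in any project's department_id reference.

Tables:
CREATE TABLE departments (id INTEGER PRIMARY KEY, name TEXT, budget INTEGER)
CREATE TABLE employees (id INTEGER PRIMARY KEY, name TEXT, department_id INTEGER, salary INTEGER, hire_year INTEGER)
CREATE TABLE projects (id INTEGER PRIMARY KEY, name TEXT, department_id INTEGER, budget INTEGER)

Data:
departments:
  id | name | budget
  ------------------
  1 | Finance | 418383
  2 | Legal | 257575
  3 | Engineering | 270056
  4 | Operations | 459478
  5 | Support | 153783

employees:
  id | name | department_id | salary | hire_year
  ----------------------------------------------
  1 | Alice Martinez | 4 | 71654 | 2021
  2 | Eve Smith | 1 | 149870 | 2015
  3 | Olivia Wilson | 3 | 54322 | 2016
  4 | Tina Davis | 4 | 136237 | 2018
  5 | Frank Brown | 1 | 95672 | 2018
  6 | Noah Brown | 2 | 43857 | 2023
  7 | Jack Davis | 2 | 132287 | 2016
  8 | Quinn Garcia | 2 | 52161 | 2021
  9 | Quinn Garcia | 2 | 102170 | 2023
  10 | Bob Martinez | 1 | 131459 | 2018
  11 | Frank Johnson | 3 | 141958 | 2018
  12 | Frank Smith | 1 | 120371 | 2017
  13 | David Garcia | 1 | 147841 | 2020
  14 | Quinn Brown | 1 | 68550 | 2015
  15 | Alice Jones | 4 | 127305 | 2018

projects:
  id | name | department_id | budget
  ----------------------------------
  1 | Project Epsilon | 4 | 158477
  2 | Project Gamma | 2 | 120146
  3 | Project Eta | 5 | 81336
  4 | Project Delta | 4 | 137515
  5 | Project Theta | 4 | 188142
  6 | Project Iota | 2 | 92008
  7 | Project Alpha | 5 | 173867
SELECT p.name FROM departments p LEFT JOIN projects c ON c.department_id = p.id WHERE c.id IS NULL

Execution result:
name
Finance
Engineering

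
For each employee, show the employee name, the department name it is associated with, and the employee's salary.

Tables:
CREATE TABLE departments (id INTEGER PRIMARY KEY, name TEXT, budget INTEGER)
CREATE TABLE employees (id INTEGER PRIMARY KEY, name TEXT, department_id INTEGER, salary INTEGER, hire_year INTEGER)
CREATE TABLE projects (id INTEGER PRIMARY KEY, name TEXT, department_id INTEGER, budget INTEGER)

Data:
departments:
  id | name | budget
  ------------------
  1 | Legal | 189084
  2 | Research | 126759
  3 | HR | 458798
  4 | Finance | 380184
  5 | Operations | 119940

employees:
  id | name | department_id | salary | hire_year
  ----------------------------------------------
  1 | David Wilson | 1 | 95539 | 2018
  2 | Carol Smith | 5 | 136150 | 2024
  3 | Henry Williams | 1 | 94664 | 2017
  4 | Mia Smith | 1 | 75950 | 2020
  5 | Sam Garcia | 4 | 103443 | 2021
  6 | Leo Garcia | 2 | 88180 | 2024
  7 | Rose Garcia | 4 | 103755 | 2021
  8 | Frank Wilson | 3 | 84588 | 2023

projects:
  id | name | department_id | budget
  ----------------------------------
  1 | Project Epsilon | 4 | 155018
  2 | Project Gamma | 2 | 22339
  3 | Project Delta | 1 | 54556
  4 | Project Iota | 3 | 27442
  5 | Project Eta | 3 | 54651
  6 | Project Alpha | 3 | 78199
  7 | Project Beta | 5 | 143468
SELECT c.name, p.name AS department, c.salary FROM employees c JOIN departments p ON c.department_id = p.id

Execution result:
name | department | salary
David Wilson | Legal | 95539
Carol Smith | Operations | 136150
Henry Williams | Legal | 94664
Mia Smith | Legal | 75950
Sam Garcia | Finance | 103443
Leo Garcia | Research | 88180
Rose Garcia | Finance | 103755
Frank Wilson | HR | 84588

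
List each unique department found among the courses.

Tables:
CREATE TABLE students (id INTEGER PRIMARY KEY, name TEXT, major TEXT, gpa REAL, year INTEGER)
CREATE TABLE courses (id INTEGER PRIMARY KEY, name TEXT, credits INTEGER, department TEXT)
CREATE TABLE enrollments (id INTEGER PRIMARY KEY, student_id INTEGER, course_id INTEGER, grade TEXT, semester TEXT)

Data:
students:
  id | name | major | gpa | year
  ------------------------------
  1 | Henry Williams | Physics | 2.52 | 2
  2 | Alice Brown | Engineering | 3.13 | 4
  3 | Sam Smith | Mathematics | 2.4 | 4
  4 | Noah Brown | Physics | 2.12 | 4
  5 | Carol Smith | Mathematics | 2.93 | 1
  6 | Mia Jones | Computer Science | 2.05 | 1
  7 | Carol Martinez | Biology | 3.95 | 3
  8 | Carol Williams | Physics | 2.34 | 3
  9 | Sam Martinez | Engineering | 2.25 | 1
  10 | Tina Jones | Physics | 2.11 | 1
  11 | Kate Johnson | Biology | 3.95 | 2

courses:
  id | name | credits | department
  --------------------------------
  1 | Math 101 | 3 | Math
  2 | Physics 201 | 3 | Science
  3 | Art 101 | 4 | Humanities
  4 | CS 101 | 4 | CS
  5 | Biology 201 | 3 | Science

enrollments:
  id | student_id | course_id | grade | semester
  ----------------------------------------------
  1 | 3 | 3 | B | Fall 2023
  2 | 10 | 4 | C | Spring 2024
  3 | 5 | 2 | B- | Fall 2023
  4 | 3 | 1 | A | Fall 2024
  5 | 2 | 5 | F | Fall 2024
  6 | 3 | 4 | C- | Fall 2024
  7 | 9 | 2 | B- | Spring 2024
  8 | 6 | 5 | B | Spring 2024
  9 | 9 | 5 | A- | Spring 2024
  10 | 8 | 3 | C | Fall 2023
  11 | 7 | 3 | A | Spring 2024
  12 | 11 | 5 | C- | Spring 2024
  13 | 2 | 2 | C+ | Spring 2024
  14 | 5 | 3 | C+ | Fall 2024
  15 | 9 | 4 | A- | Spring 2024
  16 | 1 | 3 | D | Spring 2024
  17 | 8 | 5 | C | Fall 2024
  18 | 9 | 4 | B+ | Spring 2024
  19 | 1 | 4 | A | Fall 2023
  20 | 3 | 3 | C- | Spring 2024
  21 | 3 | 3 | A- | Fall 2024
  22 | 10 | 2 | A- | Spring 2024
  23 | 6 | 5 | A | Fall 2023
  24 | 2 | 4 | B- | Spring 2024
SELECT DISTINCT department FROM courses

Execution result:
department
Math
Science
Humanities
CS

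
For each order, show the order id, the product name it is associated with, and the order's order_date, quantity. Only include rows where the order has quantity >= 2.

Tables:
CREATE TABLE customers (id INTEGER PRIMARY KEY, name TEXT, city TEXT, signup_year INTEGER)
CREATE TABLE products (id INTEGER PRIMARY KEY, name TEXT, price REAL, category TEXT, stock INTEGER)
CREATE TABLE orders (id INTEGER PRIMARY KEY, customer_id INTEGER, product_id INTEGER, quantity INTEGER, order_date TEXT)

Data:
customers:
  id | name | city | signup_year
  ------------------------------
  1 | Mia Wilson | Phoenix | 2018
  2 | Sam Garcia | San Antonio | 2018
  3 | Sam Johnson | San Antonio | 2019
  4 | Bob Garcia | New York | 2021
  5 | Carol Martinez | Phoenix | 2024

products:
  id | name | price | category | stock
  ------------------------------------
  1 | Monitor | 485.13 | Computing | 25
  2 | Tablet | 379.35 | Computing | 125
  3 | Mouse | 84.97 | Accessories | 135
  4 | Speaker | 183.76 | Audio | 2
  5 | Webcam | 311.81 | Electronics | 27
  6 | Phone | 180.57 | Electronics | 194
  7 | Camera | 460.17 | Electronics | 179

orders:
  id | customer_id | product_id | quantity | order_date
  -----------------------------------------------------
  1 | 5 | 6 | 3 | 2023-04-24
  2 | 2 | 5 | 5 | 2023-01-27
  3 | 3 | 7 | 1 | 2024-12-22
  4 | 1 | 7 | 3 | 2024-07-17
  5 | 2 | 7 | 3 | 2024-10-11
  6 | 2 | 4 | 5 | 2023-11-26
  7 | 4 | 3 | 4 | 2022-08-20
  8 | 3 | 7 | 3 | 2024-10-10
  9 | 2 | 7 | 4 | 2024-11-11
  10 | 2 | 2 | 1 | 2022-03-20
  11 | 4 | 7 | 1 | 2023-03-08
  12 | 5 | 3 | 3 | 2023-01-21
SELECT c.id, p.name AS product, c.order_date, c.quantity FROM orders c JOIN products p ON c.product_id = p.id WHERE c.quantity >= 2

Execution result:
id | product | order_date | quantity
1 | Phone | 2023-04-24 | 3
2 | Webcam | 2023-01-27 | 5
4 | Camera | 2024-07-17 | 3
5 | Camera | 2024-10-11 | 3
6 | Speaker | 2023-11-26 | 5
7 | Mouse | 2022-08-20 | 4
8 | Camera | 2024-10-10 | 3
9 | Camera | 2024-11-11 | 4
12 | Mouse | 2023-01-21 | 3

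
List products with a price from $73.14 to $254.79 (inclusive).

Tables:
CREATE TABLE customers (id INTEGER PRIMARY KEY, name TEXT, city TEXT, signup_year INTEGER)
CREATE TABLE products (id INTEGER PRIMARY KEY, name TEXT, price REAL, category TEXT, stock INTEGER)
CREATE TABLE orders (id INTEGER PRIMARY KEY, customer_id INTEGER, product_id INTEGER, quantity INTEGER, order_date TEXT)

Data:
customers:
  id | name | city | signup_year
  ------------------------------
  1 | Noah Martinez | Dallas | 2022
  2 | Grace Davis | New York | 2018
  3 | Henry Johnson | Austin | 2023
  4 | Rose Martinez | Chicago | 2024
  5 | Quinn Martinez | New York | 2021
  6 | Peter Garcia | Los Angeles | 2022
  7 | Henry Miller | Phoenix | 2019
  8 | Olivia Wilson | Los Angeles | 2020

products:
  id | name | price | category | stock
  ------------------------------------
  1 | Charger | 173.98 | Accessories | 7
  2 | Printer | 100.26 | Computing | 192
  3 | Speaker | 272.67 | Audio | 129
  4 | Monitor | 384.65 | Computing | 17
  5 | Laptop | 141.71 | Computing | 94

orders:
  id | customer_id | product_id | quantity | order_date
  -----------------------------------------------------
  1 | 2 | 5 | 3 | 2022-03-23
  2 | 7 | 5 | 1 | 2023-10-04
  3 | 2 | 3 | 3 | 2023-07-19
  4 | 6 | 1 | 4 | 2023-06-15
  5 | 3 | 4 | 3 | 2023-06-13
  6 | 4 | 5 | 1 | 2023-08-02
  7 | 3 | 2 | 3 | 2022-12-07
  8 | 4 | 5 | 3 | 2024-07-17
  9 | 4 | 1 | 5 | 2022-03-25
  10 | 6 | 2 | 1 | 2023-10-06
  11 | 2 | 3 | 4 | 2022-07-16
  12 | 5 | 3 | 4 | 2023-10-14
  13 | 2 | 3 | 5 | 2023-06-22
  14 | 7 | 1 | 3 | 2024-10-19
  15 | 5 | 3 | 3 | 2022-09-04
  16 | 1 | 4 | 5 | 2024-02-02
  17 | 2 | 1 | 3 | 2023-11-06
SELECT name, price FROM products WHERE price BETWEEN 73.14 AND 254.79

Execution result:
name | price
Charger | 173.98
Printer | 100.26
Laptop | 141.71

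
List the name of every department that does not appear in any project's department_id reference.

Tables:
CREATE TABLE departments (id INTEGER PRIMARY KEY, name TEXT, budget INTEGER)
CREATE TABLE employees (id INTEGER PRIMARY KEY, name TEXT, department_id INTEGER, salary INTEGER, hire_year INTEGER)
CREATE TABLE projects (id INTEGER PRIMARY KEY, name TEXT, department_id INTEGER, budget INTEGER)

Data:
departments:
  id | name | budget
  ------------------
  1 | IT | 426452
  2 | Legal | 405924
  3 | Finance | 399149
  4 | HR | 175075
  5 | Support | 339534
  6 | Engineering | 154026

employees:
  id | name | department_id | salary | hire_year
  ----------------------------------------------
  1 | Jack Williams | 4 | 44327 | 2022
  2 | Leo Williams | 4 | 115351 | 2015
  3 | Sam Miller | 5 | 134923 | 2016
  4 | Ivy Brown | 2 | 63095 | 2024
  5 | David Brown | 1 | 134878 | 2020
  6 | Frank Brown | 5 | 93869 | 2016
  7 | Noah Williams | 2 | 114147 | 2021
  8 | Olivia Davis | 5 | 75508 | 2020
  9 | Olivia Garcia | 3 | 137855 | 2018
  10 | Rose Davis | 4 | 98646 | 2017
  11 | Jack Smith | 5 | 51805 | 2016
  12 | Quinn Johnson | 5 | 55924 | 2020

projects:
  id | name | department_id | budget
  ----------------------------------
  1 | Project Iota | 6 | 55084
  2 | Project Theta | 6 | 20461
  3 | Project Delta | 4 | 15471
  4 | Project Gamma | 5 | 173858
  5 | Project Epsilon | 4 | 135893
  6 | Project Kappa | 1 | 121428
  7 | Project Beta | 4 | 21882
SELECT p.name FROM departments p LEFT JOIN projects c ON c.department_id = p.id WHERE c.id IS NULL

Execution result:
name
Legal
Finance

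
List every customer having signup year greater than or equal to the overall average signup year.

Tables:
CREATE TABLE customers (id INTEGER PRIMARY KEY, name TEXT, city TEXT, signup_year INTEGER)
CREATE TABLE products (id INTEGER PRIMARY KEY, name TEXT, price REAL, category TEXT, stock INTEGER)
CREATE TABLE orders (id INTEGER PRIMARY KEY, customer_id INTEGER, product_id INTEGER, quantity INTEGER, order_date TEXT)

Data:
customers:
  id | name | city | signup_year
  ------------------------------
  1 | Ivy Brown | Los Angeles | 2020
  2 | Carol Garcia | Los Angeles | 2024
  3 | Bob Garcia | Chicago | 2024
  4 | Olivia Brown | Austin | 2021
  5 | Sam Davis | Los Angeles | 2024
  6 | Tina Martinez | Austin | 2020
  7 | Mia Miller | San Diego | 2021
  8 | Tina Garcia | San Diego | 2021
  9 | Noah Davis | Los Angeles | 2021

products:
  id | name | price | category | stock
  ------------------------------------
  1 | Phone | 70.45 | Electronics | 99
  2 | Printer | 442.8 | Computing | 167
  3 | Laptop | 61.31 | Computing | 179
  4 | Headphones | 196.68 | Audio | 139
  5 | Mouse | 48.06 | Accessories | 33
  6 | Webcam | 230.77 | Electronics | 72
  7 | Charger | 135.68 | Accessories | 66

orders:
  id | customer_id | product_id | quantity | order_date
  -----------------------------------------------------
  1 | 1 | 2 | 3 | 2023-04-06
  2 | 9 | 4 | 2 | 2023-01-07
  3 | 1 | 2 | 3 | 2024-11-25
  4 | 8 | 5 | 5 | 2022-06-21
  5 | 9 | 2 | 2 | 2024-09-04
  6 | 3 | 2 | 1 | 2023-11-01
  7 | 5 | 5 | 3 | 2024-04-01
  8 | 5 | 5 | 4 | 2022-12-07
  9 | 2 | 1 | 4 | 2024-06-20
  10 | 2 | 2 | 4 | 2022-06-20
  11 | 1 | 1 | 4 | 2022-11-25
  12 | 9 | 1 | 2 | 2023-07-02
SELECT name, signup_year FROM customers WHERE signup_year >= (SELECT AVG(signup_year) FROM customers)

Execution result:
name | signup_year
Carol Garcia | 2024
Bob Garcia | 2024
Sam Davis | 2024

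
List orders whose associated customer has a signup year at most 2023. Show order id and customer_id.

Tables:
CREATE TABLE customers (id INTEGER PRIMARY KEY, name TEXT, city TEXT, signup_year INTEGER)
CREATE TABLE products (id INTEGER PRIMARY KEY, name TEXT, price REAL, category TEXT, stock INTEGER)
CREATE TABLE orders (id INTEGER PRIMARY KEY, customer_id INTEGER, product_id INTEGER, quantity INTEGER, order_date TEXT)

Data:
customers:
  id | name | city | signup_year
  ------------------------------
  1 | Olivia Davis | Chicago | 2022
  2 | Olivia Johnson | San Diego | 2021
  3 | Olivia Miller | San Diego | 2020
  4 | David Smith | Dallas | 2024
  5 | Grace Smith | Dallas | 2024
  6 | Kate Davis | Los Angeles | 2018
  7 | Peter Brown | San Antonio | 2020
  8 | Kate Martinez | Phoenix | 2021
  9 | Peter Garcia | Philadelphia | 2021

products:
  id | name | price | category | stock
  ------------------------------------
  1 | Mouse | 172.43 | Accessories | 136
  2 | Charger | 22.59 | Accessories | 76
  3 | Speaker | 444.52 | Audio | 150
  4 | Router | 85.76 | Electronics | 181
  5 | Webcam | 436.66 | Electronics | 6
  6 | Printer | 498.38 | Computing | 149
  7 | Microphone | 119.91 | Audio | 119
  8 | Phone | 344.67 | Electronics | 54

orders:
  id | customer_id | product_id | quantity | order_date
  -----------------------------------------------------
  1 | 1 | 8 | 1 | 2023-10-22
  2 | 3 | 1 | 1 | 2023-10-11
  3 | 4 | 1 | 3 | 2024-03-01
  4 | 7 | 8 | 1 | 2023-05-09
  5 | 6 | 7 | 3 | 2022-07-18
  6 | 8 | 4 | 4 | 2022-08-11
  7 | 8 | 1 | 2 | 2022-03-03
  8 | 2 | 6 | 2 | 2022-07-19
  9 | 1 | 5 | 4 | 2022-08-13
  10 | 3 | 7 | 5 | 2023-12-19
SELECT id, customer_id FROM orders WHERE customer_id IN (SELECT id FROM customers WHERE signup_year <= 2023)

Execution result:
id | customer_id
1 | 1
2 | 3
4 | 7
5 | 6
6 | 8
7 | 8
8 | 2
9 | 1
10 | 3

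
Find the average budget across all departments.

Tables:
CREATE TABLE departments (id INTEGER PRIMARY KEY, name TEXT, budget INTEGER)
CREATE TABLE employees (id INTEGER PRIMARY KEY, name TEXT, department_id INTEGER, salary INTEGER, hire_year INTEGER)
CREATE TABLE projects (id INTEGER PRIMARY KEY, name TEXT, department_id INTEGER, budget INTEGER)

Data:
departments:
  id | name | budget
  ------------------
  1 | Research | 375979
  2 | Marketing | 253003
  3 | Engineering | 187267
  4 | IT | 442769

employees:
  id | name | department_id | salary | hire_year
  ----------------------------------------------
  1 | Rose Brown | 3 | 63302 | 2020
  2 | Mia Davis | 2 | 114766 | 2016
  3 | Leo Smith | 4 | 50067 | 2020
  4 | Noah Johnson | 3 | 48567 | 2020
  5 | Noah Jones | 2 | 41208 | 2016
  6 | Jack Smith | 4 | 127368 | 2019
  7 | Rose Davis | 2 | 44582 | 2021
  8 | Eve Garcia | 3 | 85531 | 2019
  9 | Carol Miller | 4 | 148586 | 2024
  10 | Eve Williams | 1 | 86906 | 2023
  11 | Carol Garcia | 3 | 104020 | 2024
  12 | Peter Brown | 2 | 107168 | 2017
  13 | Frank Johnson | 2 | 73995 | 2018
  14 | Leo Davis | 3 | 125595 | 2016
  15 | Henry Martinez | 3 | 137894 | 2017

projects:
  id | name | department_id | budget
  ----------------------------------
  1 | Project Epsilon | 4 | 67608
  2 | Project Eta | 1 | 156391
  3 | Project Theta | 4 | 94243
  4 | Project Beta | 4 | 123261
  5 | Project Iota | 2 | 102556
SELECT AVG(budget) FROM departments

Execution result:
314754.50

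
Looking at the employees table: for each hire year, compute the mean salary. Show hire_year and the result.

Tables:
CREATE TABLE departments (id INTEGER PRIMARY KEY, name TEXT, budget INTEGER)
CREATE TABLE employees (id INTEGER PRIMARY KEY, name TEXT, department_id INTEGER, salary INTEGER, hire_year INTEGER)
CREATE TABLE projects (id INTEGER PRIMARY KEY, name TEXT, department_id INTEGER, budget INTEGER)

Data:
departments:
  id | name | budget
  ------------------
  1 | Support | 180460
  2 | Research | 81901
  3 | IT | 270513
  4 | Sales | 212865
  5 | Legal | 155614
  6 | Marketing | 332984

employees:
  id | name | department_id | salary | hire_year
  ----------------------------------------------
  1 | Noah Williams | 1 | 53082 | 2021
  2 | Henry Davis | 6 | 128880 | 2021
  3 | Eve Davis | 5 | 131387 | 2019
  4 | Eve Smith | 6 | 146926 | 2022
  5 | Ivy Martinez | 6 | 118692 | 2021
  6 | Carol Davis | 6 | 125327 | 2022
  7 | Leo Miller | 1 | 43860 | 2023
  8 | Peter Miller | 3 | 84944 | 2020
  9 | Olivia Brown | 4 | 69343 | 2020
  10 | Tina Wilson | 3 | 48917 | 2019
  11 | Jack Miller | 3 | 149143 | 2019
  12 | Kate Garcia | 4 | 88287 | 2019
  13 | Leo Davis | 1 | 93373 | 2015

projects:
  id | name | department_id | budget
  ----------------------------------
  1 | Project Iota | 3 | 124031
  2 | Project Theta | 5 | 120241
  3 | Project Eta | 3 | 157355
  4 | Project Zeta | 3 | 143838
SELECT hire_year, AVG(salary) AS avg_salary FROM employees GROUP BY hire_year

Execution result:
hire_year | avg_salary
2015 | 93373.00
2019 | 104433.50
2020 | 77143.50
2021 | 100218.00
2022 | 136126.50
2023 | 43860.00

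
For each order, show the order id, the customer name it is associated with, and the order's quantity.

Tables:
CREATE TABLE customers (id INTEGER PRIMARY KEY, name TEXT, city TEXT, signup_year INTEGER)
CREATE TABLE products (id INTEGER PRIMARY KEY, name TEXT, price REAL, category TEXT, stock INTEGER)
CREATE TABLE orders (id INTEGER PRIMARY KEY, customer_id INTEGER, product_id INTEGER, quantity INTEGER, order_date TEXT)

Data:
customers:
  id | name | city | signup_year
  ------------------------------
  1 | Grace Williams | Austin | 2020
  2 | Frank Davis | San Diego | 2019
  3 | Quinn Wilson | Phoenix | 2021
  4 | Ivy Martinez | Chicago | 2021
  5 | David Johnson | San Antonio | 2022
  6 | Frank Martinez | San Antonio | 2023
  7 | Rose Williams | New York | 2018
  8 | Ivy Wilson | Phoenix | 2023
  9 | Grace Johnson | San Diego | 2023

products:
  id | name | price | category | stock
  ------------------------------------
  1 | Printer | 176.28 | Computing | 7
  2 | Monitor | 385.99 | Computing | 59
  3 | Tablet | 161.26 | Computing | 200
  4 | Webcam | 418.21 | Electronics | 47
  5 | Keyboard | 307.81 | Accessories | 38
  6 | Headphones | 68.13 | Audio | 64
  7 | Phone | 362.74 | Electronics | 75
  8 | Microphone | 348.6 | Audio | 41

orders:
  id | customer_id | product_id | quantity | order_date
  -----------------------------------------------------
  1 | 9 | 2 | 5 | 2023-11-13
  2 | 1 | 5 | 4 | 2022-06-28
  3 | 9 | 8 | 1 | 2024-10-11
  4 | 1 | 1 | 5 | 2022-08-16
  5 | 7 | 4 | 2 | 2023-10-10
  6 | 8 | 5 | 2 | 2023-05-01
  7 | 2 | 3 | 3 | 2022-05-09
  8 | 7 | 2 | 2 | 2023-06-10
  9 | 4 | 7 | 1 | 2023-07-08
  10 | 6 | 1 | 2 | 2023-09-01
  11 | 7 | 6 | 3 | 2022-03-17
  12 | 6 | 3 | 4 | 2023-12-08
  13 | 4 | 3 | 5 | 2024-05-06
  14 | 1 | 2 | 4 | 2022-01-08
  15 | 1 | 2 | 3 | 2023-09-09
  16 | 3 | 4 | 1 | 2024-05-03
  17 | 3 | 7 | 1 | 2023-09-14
SELECT c.id, p.name AS customer, c.quantity FROM orders c JOIN customers p ON c.customer_id = p.id

Execution result:
id | customer | quantity
1 | Grace Johnson | 5
2 | Grace Williams | 4
3 | Grace Johnson | 1
4 | Grace Williams | 5
5 | Rose Williams | 2
6 | Ivy Wilson | 2
7 | Frank Davis | 3
8 | Rose Williams | 2
9 | Ivy Martinez | 1
10 | Frank Martinez | 2
11 | Rose Williams | 3
12 | Frank Martinez | 4
13 | Ivy Martinez | 5
14 | Grace Williams | 4
15 | Grace Williams | 3
16 | Quinn Wilson | 1
17 | Quinn Wilson | 1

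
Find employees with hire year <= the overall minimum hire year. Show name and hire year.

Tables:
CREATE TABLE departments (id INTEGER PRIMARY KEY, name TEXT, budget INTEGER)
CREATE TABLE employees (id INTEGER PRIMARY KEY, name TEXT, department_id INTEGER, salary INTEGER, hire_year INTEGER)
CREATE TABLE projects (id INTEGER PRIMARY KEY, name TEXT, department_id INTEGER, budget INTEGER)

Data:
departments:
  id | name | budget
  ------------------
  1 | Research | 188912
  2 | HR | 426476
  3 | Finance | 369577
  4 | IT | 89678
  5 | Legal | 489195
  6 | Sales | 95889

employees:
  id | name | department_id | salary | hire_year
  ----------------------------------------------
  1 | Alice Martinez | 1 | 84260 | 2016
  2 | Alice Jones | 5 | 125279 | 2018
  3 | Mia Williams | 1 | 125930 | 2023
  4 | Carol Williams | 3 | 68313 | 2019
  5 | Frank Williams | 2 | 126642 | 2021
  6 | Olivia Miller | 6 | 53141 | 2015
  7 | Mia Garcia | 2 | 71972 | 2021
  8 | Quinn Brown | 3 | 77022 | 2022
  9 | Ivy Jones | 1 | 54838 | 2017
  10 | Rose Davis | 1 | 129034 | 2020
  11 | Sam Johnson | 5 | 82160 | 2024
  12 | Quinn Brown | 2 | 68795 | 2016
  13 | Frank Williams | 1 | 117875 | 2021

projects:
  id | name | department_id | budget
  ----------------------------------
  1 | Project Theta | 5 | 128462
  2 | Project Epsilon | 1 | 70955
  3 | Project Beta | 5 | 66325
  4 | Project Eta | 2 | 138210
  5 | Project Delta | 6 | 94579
SELECT name, hire_year FROM employees WHERE hire_year <= (SELECT MIN(hire_year) FROM employees)

Execution result:
name | hire_year
Olivia Miller | 2015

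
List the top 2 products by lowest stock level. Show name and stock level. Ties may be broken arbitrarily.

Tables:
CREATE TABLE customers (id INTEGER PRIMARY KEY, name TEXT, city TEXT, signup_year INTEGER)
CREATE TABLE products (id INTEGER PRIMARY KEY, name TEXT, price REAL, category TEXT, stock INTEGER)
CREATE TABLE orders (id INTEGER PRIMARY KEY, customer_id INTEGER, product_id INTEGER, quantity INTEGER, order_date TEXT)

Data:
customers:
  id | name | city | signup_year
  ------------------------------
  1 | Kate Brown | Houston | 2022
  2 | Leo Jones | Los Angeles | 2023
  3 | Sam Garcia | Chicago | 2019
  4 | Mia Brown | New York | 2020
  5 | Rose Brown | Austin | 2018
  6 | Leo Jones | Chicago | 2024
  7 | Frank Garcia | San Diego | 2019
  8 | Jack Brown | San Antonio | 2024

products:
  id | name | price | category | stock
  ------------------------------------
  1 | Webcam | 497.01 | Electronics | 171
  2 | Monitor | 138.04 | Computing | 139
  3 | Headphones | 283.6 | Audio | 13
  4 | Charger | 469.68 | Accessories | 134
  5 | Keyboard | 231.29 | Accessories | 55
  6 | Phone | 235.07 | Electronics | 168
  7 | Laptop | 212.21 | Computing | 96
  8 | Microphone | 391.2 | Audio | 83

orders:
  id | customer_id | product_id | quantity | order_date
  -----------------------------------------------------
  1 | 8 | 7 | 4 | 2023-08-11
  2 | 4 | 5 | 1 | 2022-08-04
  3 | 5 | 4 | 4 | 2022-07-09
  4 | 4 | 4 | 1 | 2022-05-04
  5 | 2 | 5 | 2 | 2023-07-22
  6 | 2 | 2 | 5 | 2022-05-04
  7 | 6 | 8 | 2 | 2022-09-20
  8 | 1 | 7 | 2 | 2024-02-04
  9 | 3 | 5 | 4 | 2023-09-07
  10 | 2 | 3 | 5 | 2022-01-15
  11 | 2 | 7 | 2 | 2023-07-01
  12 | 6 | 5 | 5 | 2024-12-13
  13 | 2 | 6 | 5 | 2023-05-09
SELECT name, stock FROM products ORDER BY stock ASC LIMIT 2

Execution result:
name | stock
Headphones | 13
Keyboard | 55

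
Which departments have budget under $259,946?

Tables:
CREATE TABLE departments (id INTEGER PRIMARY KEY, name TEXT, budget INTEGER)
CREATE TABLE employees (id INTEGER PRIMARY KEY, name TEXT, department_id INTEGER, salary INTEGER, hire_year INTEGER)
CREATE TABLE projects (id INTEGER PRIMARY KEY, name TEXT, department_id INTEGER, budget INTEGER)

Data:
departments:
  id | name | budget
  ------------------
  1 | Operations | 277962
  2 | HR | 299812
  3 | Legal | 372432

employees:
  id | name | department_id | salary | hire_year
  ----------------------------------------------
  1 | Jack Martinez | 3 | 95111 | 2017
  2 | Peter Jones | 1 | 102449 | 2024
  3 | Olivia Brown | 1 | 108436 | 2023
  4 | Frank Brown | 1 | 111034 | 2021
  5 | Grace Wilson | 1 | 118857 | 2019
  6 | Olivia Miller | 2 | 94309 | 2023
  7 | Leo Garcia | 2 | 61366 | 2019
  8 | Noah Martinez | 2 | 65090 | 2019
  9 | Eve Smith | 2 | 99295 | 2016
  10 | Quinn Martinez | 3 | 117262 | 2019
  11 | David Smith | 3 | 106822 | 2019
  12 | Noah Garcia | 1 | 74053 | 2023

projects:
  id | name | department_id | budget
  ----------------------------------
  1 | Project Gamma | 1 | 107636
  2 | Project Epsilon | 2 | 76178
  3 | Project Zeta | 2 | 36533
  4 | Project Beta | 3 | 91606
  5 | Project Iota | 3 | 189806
SELECT name, budget FROM departments WHERE budget < 259946

Execution result:
(no rows)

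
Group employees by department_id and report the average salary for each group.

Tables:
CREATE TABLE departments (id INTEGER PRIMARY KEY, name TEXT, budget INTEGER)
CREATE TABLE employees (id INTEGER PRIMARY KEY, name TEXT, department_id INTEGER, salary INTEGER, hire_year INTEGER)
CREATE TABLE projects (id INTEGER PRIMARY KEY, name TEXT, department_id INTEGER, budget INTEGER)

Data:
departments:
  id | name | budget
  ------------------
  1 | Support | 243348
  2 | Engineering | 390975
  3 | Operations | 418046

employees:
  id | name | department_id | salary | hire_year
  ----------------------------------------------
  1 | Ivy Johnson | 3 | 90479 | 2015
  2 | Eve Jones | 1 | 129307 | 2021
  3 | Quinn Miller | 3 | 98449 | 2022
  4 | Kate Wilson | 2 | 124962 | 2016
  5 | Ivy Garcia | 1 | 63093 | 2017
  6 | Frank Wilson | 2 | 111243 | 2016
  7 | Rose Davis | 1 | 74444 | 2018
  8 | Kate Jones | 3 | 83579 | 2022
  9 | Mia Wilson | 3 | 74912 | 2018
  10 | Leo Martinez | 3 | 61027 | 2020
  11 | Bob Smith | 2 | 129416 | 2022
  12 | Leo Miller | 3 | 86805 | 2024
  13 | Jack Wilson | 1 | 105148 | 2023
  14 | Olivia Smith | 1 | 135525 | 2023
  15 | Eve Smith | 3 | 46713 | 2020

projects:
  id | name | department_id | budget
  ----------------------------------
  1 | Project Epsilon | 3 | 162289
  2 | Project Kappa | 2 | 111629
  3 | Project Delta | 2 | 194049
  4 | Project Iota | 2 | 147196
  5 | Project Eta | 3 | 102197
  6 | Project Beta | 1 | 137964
SELECT department_id, AVG(salary) AS avg_salary FROM employees GROUP BY department_id

Execution result:
department_id | avg_salary
1 | 101503.40
2 | 121873.67
3 | 77423.43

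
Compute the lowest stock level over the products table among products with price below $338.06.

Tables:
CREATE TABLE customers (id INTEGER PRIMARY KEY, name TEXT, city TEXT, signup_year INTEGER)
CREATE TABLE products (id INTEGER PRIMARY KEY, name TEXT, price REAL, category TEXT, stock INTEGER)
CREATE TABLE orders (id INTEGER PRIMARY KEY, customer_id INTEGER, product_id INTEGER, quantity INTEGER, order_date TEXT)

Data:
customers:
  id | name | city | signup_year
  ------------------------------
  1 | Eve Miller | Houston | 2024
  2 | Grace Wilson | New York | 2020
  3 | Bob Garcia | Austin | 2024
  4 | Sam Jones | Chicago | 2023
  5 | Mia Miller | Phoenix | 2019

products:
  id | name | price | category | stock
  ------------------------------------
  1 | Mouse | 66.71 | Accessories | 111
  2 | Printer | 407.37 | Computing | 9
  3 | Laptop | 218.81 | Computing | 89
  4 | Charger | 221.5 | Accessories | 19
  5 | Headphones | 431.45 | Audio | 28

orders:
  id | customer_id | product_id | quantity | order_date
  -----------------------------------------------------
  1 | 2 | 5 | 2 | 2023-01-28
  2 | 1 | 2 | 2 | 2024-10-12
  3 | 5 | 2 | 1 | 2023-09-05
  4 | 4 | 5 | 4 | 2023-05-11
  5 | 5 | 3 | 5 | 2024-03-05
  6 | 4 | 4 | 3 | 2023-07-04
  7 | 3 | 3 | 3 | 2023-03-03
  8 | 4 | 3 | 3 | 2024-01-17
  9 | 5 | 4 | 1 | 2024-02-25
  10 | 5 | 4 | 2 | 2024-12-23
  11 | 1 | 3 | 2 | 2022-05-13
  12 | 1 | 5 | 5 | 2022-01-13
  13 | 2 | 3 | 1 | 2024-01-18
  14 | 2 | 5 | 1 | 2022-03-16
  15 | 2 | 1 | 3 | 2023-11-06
SELECT MIN(stock) FROM products WHERE price < 338.06

Execution result:
19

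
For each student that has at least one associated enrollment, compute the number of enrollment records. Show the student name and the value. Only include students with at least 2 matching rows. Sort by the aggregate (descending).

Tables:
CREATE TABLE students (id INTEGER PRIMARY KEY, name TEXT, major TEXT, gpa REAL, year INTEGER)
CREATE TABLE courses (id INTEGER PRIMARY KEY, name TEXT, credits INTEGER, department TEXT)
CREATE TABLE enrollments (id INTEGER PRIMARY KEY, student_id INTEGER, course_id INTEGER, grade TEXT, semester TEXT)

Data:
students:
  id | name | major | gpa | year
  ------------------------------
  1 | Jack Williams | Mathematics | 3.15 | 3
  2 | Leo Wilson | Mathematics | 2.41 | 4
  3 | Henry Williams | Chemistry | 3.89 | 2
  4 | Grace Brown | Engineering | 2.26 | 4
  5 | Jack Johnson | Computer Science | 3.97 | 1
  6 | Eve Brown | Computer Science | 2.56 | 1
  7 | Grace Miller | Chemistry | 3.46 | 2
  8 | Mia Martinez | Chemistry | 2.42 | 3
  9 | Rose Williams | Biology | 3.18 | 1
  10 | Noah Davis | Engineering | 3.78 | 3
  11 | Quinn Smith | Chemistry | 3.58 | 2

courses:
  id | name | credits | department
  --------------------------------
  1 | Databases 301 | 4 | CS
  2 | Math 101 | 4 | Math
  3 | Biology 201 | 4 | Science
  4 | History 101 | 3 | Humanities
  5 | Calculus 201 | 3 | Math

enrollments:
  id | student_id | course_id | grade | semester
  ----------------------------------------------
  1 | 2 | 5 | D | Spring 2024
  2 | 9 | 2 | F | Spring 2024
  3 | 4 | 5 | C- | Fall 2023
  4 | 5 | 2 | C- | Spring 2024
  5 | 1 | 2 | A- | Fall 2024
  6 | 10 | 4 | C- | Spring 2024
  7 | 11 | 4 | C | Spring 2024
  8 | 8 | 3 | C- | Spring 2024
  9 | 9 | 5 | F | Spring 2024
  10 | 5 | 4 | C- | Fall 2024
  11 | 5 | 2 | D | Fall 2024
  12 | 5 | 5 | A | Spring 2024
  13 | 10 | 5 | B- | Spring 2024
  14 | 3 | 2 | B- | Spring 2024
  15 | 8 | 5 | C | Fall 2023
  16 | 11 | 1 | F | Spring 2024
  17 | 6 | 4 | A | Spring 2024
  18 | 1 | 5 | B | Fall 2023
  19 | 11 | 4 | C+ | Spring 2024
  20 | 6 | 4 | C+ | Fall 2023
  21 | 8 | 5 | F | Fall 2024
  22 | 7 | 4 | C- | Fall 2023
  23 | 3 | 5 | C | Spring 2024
SELECT p.name, COUNT(*) AS n FROM enrollments c JOIN students p ON c.student_id = p.id GROUP BY p.id, p.name HAVING COUNT(*) >= 2 ORDER BY n DESC

Execution result:
name | n
Jack Johnson | 4
Mia Martinez | 3
Quinn Smith | 3
Jack Williams | 2
Henry Williams | 2
Eve Brown | 2
Rose Williams | 2
Noah Davis | 2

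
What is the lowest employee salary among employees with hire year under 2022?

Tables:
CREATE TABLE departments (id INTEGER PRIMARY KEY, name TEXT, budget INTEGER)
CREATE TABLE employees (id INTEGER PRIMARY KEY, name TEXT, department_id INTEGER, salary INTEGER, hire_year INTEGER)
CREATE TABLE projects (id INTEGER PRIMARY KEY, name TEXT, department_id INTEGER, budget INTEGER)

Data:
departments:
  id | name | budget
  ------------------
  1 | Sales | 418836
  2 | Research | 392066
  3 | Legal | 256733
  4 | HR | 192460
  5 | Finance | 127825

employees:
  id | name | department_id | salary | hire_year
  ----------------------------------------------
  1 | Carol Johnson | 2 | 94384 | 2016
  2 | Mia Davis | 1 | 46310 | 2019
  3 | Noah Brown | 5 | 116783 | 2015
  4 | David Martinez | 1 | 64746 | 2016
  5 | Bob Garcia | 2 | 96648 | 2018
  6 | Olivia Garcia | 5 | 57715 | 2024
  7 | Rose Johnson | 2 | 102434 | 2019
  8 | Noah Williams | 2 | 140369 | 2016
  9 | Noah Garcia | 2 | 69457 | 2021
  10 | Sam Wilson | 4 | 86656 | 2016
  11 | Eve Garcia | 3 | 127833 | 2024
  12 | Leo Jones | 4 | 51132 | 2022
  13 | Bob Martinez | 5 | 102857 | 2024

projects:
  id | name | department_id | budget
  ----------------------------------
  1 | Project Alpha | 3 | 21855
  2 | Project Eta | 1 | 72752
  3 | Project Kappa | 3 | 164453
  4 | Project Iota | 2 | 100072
SELECT MIN(salary) FROM employees WHERE hire_year < 2022

Execution result:
46310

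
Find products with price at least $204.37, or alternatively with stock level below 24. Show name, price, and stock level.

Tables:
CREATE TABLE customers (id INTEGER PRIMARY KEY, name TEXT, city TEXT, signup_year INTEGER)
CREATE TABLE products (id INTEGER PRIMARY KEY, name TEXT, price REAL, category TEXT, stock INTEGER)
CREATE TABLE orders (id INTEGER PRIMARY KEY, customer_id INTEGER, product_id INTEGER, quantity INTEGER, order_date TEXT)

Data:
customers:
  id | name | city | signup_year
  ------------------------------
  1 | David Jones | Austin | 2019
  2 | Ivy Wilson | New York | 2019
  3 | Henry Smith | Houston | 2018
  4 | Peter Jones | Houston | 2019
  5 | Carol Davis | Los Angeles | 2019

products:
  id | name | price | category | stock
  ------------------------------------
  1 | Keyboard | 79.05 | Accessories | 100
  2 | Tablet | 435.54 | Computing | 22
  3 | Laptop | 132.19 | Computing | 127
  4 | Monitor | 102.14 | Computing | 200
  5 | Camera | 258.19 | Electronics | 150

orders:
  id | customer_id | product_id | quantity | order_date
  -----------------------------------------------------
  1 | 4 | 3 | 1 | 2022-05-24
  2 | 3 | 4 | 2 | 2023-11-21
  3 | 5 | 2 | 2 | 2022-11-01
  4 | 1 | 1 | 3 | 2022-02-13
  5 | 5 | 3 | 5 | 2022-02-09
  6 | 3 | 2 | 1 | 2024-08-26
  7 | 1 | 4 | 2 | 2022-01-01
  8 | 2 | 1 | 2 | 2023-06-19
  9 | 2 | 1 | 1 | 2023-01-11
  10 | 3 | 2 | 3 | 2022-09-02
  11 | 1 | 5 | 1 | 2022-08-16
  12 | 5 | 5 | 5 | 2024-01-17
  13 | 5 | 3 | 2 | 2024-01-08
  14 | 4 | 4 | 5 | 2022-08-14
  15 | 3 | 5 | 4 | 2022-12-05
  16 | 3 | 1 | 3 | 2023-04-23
SELECT name, price, stock FROM products WHERE price >= 204.37 OR stock < 24

Execution result:
name | price | stock
Tablet | 435.54 | 22
Camera | 258.19 | 150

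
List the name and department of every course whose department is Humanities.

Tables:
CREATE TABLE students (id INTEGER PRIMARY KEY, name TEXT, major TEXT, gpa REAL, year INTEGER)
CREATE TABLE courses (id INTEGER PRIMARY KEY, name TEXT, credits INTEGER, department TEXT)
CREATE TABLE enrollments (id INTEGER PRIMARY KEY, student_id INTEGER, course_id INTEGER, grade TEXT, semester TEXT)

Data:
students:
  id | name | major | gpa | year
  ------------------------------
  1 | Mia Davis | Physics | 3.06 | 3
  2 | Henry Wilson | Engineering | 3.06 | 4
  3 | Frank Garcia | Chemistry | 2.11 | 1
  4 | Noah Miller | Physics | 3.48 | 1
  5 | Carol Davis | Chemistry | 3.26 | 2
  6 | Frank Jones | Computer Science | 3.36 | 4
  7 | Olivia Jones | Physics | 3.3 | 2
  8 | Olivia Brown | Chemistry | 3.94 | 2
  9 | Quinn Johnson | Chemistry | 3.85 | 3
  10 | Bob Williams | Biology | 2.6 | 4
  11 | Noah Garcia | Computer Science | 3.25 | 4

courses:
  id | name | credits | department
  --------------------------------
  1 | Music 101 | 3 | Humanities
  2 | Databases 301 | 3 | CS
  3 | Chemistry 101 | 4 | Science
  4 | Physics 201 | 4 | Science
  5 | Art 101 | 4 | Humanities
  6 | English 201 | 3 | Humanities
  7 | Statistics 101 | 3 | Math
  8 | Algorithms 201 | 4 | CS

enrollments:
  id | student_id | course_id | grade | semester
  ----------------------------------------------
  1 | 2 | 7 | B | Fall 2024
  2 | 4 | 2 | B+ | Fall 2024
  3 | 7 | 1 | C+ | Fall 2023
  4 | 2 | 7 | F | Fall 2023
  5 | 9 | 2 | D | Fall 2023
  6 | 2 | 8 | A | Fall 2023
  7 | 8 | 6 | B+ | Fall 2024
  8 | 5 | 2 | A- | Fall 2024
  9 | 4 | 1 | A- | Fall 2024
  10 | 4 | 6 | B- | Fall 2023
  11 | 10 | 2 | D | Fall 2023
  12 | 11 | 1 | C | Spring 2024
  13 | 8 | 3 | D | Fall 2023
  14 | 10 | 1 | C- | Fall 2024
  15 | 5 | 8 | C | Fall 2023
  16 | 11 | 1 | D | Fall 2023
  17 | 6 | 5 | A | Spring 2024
SELECT name, department FROM courses WHERE department = 'Humanities'

Execution result:
name | department
Music 101 | Humanities
Art 101 | Humanities
English 201 | Humanities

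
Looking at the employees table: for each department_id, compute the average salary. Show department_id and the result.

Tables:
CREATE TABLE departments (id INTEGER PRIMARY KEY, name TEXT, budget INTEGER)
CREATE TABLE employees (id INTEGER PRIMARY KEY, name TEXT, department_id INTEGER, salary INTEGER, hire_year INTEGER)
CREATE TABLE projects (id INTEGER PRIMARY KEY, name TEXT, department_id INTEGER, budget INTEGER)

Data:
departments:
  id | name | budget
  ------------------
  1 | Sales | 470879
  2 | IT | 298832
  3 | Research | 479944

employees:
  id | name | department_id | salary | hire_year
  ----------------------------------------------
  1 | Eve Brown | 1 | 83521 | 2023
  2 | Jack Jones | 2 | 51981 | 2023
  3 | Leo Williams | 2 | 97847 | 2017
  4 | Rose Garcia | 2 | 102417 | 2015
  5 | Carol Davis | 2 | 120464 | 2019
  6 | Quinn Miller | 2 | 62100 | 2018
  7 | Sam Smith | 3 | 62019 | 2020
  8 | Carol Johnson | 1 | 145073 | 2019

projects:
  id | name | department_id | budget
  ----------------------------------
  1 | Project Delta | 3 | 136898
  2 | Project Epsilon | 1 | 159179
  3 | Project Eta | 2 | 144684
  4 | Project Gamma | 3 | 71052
SELECT department_id, AVG(salary) AS avg_salary FROM employees GROUP BY department_id

Execution result:
department_id | avg_salary
1 | 114297.00
2 | 86961.80
3 | 62019.00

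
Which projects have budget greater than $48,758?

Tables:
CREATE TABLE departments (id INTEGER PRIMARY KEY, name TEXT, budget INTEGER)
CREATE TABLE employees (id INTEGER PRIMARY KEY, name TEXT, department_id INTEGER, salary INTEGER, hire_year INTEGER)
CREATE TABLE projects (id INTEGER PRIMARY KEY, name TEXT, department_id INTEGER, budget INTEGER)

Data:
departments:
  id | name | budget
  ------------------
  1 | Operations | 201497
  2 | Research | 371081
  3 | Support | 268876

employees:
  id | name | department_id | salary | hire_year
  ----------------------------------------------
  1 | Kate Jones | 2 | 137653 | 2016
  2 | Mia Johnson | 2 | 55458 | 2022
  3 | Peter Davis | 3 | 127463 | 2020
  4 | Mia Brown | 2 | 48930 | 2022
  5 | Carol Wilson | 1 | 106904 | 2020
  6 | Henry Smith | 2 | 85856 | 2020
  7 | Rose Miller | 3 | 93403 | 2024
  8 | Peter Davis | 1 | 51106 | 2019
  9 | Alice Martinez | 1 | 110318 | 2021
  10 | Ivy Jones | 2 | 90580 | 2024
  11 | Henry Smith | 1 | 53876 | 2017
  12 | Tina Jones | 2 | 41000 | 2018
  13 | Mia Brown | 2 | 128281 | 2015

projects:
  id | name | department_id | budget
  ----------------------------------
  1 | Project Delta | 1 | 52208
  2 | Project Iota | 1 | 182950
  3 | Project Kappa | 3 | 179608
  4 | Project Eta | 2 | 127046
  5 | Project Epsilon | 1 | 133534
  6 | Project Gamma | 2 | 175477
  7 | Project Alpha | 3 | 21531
SELECT name, budget FROM projects WHERE budget > 48758

Execution result:
name | budget
Project Delta | 52208
Project Iota | 182950
Project Kappa | 179608
Project Eta | 127046
Project Epsilon | 133534
Project Gamma | 175477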